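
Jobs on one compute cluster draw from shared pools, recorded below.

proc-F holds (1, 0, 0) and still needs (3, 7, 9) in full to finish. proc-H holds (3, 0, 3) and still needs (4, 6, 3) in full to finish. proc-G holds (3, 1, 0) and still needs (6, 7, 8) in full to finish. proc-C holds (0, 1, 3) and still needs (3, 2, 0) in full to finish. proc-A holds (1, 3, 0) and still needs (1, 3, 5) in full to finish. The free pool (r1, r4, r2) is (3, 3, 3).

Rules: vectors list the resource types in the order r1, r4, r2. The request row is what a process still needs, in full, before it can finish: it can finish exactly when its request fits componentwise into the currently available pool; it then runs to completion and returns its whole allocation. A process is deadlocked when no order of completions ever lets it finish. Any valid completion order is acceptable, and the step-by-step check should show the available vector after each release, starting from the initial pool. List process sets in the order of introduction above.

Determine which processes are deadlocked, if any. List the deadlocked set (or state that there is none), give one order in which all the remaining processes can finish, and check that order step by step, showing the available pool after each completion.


No process is deadlocked.
Key observation: no deadlock: proc-C fits now, and the freed resources carry the rest through.
The rest can finish in the order proc-C, proc-A, proc-H, proc-F, proc-G. Verifying each step:
  pool = (3, 3, 3)
  proc-C: need (3, 2, 0) fits (3, 3, 3); releases (0, 1, 3), pool now (3, 4, 6)
  proc-A: need (1, 3, 5) fits (3, 4, 6); releases (1, 3, 0), pool now (4, 7, 6)
  proc-H: need (4, 6, 3) fits (4, 7, 6); releases (3, 0, 3), pool now (7, 7, 9)
  proc-F: need (3, 7, 9) fits (7, 7, 9); releases (1, 0, 0), pool now (8, 7, 9)
  proc-G: need (6, 7, 8) fits (8, 7, 9); releases (3, 1, 0), pool now (11, 8, 9)


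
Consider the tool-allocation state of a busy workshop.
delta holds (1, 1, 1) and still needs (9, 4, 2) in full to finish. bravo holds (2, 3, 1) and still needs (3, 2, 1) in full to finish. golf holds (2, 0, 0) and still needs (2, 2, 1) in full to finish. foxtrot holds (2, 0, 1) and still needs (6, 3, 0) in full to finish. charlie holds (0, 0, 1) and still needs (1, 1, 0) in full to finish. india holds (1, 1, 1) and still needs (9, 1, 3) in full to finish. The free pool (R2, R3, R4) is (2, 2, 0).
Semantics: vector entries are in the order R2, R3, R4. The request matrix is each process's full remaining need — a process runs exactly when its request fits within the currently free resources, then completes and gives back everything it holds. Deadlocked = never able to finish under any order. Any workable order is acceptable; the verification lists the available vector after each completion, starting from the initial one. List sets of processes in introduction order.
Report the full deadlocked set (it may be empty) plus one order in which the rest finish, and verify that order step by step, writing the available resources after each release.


Deadlocked set: delta and india.
Key observation: charlie, golf, bravo, foxtrot can finish, but then (8, 5, 3) is all there is, and the blocked group's R2 demands exceed it.
A valid finishing order for the others: charlie, golf, bravo, foxtrot. Verifying each step:
  pool = (2, 2, 0)
  charlie needs (1, 1, 0) <= (2, 2, 0) -> finishes; pool += (0, 0, 1) = (2, 2, 1)
  golf needs (2, 2, 1) <= (2, 2, 1) -> finishes; pool += (2, 0, 0) = (4, 2, 1)
  bravo needs (3, 2, 1) <= (4, 2, 1) -> finishes; pool += (2, 3, 1) = (6, 5, 2)
  foxtrot needs (6, 3, 0) <= (6, 5, 2) -> finishes; pool += (2, 0, 1) = (8, 5, 3)
None of the blocked processes ever fits:
  delta cannot run: need (9, 4, 2) vs free (8, 5, 3) (insufficient R2)
  india cannot run: need (9, 1, 3) vs free (8, 5, 3) (insufficient R2)


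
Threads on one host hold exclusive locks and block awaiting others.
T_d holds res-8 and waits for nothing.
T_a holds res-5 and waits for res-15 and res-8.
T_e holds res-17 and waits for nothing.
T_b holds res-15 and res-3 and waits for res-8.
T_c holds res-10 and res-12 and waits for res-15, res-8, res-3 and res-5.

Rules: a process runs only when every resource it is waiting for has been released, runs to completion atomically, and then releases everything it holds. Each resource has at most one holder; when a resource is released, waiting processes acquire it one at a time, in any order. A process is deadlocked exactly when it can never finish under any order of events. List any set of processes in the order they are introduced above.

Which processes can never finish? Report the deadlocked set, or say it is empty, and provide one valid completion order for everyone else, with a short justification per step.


Nothing here is deadlocked.
Key observation: the waits form no ring: some process can always run, and its releases unblock the others one by one.
The rest can finish in the order T_e, T_d, T_b, T_a, T_c.
Step-by-step check:
  T_e waits on nothing -> runs at once and releases res-17
  T_d waits on nothing -> runs at once and releases res-8
  T_b waits on res-8 — all released -> runs and releases res-15 and res-3
  T_a waits on res-15 and res-8 — all released -> runs and releases res-5
  T_c waits on res-15, res-8, res-3 and res-5 — all released -> runs and releases res-10 and res-12


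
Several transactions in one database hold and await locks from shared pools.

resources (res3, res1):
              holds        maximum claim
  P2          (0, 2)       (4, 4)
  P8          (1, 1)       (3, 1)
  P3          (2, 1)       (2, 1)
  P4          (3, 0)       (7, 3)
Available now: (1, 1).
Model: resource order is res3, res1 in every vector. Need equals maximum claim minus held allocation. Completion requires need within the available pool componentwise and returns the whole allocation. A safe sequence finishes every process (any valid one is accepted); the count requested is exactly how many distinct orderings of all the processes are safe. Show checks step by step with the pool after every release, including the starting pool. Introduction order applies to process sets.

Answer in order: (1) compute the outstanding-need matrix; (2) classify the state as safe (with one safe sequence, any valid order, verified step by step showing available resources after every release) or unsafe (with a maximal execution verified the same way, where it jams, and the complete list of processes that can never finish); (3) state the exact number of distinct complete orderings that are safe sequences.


(1) Need matrix, components ordered res3, res1:
  P2: (4, 2)
  P8: (2, 0)
  P3: (0, 0)
  P4: (4, 3)
(2) SAFE — a valid safe sequence is P3, P8, P2, P4.
Key observation: at P2 the run first touches a limit — (4, 2) against (4, 3), exact on a resource it actually requests.
Walking it through:
  pool = (1, 1)
  run P3 (needs (0, 0), free (1, 1)); after release of (2, 1) the pool is (3, 2)
  run P8 (needs (2, 0), free (3, 2)); after release of (1, 1) the pool is (4, 3)
  run P2 (needs (4, 2), free (4, 3)); after release of (0, 2) the pool is (4, 5)
  run P4 (needs (4, 3), free (4, 5)); after release of (3, 0) the pool is (7, 5)
(3) Exactly 2 of the possible complete orderings are safe sequences.


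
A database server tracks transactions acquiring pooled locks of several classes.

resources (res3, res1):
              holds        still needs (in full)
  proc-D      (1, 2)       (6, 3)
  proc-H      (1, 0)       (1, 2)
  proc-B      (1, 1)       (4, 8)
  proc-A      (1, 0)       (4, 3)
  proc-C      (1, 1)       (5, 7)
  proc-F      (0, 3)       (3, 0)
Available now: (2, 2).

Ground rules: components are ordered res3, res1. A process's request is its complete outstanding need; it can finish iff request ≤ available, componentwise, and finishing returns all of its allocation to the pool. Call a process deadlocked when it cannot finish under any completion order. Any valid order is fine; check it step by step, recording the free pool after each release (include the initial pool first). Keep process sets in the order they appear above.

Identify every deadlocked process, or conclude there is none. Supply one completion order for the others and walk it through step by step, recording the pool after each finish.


The deadlocked set is proc-D, proc-B, proc-A and proc-C.
Key observation: res3 is the bottleneck — with proc-H, proc-F done the pool holds (3, 5), short of every remaining need.
The rest can finish in the order proc-H, proc-F. Check, step by step:
  pool = (2, 2)
  proc-H: need (1, 2) fits (2, 2); releases (1, 0), pool now (3, 2)
  proc-F: need (3, 0) fits (3, 2); releases (0, 3), pool now (3, 5)
The stuck group stays short no matter what:
  blocked: proc-D wants (6, 3), pool (3, 5) — not enough res3
  blocked: proc-B wants (4, 8), pool (3, 5) — not enough res3 and res1
  blocked: proc-A wants (4, 3), pool (3, 5) — not enough res3
  blocked: proc-C wants (5, 7), pool (3, 5) — not enough res3 and res1


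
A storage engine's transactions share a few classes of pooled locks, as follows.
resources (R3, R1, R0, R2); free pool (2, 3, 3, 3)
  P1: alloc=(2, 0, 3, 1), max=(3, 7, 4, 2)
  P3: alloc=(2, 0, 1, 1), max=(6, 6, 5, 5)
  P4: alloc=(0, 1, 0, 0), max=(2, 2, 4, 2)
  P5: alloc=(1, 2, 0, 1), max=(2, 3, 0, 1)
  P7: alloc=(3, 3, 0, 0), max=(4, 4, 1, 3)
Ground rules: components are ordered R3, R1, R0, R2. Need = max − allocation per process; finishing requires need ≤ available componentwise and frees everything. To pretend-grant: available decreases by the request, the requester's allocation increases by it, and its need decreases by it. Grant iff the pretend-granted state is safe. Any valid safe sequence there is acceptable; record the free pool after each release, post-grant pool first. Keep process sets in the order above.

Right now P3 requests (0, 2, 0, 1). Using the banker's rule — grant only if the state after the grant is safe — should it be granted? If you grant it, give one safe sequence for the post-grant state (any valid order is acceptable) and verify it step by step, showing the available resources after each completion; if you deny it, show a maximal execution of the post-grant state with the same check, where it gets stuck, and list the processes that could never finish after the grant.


DENY — the pretend-granted state is unsafe.
Key observation: after P5, P7 the pool peaks at (6, 6, 3, 3), and each blocked process is short somewhere: P1 on R1; P3 on R0; P4 on R0.
On the post-grant state, P5, P7 is a maximal run — nothing extends it. Check, step by step:
  pool = (2, 1, 3, 2)
  P5: need (1, 1, 0, 0) fits (2, 1, 3, 2); releases (1, 2, 0, 1), pool now (3, 3, 3, 3)
  P7: need (1, 1, 1, 3) fits (3, 3, 3, 3); releases (3, 3, 0, 0), pool now (6, 6, 3, 3)
  P1 cannot run: need (1, 7, 1, 1) vs free (6, 6, 3, 3) (insufficient R1)
  P3 cannot run: need (4, 4, 4, 3) vs free (6, 6, 3, 3) (insufficient R0)
  P4 cannot run: need (2, 1, 4, 2) vs free (6, 6, 3, 3) (insufficient R0)
Processes that could never finish after the grant: P1, P3 and P4.


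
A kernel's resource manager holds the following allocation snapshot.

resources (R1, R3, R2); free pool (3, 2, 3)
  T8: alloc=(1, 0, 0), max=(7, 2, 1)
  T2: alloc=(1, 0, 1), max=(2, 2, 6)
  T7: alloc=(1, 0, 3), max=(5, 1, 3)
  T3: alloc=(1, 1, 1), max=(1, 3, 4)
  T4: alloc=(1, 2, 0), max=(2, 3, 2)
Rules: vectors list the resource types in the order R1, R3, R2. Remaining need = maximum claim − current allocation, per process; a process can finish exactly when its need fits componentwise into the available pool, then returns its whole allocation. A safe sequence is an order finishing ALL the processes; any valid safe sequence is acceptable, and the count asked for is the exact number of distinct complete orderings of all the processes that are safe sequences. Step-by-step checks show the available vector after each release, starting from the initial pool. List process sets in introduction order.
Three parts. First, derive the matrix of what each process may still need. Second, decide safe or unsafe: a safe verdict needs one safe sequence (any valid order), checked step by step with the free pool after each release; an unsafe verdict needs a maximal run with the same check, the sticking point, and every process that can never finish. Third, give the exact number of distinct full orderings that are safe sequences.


(1) Need matrix, components ordered R1, R3, R2:
  T8: (6, 2, 1)
  T2: (1, 2, 5)
  T7: (4, 1, 0)
  T3: (0, 2, 3)
  T4: (1, 1, 2)
(2) SAFE, for example via the order T4, T3, T7, T2, T8.
Key observation: reading the order forward, T3 is the first process whose need (0, 2, 3) meets the free pool (4, 4, 3) exactly on a resource it requests.
Walking it through:
  pool = (3, 2, 3)
  T4: need (1, 1, 2) fits (3, 2, 3); releases (1, 2, 0), pool now (4, 4, 3)
  T3: need (0, 2, 3) fits (4, 4, 3); releases (1, 1, 1), pool now (5, 5, 4)
  T7: need (4, 1, 0) fits (5, 5, 4); releases (1, 0, 3), pool now (6, 5, 7)
  T2: need (1, 2, 5) fits (6, 5, 7); releases (1, 0, 1), pool now (7, 5, 8)
  T8: need (6, 2, 1) fits (7, 5, 8); releases (1, 0, 0), pool now (8, 5, 8)
(3) Exactly 12 of the possible complete orderings are safe sequences.


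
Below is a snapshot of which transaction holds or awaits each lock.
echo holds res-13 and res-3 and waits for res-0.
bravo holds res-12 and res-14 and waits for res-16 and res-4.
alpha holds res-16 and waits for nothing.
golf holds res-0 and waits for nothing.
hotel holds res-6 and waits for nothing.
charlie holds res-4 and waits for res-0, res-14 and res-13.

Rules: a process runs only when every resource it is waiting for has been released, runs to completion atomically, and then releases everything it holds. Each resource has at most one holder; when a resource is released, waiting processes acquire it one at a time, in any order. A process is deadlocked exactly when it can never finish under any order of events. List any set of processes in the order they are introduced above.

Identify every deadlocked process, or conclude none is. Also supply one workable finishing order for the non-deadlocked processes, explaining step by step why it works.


Deadlocked: bravo and charlie.
Key observation: along bravo -> charlie -> bravo, each member waits on what the next one holds — a deadlock; no other process is dragged down with it.
One completion order for the rest: golf, alpha, echo, hotel.
Step-by-step check:
  run golf (it waits on nothing); releases res-0
  run alpha (it waits on nothing); releases res-16
  run echo (all its waits — res-0 — are resolved); releases res-13 and res-3
  run hotel (it waits on nothing); releases res-6


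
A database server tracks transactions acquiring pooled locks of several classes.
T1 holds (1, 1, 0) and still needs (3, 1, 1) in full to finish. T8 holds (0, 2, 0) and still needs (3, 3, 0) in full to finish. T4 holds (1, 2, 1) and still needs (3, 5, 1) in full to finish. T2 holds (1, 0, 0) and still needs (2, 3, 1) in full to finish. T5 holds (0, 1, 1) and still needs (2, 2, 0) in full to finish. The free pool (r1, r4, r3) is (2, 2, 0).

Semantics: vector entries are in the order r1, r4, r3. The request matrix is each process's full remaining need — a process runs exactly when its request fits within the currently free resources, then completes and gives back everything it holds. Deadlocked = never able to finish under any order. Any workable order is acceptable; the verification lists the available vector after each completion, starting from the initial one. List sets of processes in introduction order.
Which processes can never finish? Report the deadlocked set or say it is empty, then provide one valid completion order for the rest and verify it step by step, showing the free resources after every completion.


Nothing here is deadlocked.
Key observation: there is always a runnable process — T5 first — so the state unwinds completely.
The rest can finish in the order T5, T2, T8, T1, T4. Check, step by step:
  pool = (2, 2, 0)
  T5 needs (2, 2, 0) <= (2, 2, 0) -> finishes; pool += (0, 1, 1) = (2, 3, 1)
  T2 needs (2, 3, 1) <= (2, 3, 1) -> finishes; pool += (1, 0, 0) = (3, 3, 1)
  T8 needs (3, 3, 0) <= (3, 3, 1) -> finishes; pool += (0, 2, 0) = (3, 5, 1)
  T1 needs (3, 1, 1) <= (3, 5, 1) -> finishes; pool += (1, 1, 0) = (4, 6, 1)
  T4 needs (3, 5, 1) <= (4, 6, 1) -> finishes; pool += (1, 2, 1) = (5, 8, 2)


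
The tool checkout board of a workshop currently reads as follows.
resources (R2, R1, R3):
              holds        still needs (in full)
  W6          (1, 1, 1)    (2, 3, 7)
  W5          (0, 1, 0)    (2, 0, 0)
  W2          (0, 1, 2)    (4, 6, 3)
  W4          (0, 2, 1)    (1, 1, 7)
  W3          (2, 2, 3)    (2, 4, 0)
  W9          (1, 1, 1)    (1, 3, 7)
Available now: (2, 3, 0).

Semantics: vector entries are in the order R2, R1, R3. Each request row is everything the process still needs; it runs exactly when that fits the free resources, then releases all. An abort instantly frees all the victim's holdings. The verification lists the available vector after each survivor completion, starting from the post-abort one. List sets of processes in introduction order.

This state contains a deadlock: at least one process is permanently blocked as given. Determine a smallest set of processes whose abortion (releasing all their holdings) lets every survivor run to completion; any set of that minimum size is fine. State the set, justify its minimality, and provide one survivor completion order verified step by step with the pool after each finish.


Abort W6 and W9.
Key observation: the deadlocked W4 becomes finishable only because W6 and W9 released (2, 2, 2); it completes at step 4 below.
Why nothing smaller works — every single abort fails: W6 alone leaves W4 blocked (short on R3); W5 alone leaves W6 blocked (short on R3); W2 alone leaves W6 blocked (short on R3); W4 alone leaves W6 blocked (short on R3); W3 alone leaves W6 blocked (short on R3); W9 alone leaves W6 blocked (short on R3).
One survivor order: W3, W5, W2, W4. Verifying each step (post-abort pool first):
  pool = (4, 5, 2)
  W3 needs (2, 4, 0) <= (4, 5, 2) -> finishes; pool += (2, 2, 3) = (6, 7, 5)
  W5 needs (2, 0, 0) <= (6, 7, 5) -> finishes; pool += (0, 1, 0) = (6, 8, 5)
  W2 needs (4, 6, 3) <= (6, 8, 5) -> finishes; pool += (0, 1, 2) = (6, 9, 7)
  W4 needs (1, 1, 7) <= (6, 9, 7) -> finishes; pool += (0, 2, 1) = (6, 11, 8)


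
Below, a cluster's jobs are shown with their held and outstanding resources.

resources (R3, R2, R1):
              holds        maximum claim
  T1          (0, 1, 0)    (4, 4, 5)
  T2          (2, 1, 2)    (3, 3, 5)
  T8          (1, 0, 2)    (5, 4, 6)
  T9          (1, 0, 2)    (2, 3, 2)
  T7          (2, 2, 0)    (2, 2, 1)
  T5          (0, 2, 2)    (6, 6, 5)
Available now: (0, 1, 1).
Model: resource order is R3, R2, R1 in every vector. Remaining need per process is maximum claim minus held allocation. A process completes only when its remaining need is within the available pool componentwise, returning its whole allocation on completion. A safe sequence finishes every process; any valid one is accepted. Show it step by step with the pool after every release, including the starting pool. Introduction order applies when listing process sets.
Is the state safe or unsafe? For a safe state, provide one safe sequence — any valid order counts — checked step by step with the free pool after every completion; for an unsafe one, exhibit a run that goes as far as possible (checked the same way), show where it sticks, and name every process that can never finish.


SAFE, for example via the order T7, T9, T2, T8, T1, T5.
Key observation: at T7 the run first touches a limit — (0, 0, 1) against (0, 1, 1), exact on a resource it actually requests.
Check, step by step:
  pool = (0, 1, 1)
  T7 needs (0, 0, 1) <= (0, 1, 1) -> finishes; pool += (2, 2, 0) = (2, 3, 1)
  T9 needs (1, 3, 0) <= (2, 3, 1) -> finishes; pool += (1, 0, 2) = (3, 3, 3)
  T2 needs (1, 2, 3) <= (3, 3, 3) -> finishes; pool += (2, 1, 2) = (5, 4, 5)
  T8 needs (4, 4, 4) <= (5, 4, 5) -> finishes; pool += (1, 0, 2) = (6, 4, 7)
  T1 needs (4, 3, 5) <= (6, 4, 7) -> finishes; pool += (0, 1, 0) = (6, 5, 7)
  T5 needs (6, 4, 3) <= (6, 5, 7) -> finishes; pool += (0, 2, 2) = (6, 7, 9)


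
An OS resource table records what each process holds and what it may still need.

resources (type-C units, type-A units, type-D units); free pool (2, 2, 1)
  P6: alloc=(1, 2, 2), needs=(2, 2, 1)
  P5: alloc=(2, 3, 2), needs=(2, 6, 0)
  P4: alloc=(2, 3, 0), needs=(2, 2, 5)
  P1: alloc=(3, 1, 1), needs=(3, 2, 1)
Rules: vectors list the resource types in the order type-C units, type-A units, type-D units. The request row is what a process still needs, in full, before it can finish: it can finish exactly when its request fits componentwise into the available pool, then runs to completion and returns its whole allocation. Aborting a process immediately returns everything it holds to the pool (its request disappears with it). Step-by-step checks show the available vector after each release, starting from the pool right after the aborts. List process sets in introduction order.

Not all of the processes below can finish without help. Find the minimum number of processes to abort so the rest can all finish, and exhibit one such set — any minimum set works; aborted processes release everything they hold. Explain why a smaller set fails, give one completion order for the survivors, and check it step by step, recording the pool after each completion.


Minimum abort set: P4.
Key observation: the deadlocked P5 becomes finishable only because P4 released (2, 3, 0); it completes at step 3 below.
No smaller set exists: with zero aborts the deadlock remains.
One survivor order: P6, P1, P5. Walking it through (post-abort pool first):
  pool = (4, 5, 1)
  run P6 (needs (2, 2, 1), free (4, 5, 1)); after release of (1, 2, 2) the pool is (5, 7, 3)
  run P1 (needs (3, 2, 1), free (5, 7, 3)); after release of (3, 1, 1) the pool is (8, 8, 4)
  run P5 (needs (2, 6, 0), free (8, 8, 4)); after release of (2, 3, 2) the pool is (10, 11, 6)


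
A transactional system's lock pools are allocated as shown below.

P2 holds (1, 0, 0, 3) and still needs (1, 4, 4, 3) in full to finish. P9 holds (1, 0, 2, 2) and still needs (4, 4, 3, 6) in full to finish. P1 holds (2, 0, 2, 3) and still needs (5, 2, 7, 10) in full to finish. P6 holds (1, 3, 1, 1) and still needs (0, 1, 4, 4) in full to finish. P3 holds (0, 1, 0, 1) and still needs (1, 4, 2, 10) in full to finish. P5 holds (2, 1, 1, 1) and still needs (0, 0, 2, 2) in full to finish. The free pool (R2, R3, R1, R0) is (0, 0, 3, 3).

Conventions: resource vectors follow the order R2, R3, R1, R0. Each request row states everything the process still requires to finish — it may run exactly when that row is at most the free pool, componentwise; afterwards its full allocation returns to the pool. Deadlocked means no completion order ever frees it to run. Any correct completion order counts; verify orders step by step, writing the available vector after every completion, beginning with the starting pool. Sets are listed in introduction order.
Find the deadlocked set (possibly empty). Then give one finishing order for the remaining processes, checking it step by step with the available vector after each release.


The deadlocked set is empty.
Key observation: P5 fits the free pool immediately, and its release cascades until everyone finishes.
The rest can finish in the order P5, P6, P2, P9, P1, P3. Check, step by step:
  pool = (0, 0, 3, 3)
  P5 needs (0, 0, 2, 2) <= (0, 0, 3, 3) -> finishes; pool += (2, 1, 1, 1) = (2, 1, 4, 4)
  P6 needs (0, 1, 4, 4) <= (2, 1, 4, 4) -> finishes; pool += (1, 3, 1, 1) = (3, 4, 5, 5)
  P2 needs (1, 4, 4, 3) <= (3, 4, 5, 5) -> finishes; pool += (1, 0, 0, 3) = (4, 4, 5, 8)
  P9 needs (4, 4, 3, 6) <= (4, 4, 5, 8) -> finishes; pool += (1, 0, 2, 2) = (5, 4, 7, 10)
  P1 needs (5, 2, 7, 10) <= (5, 4, 7, 10) -> finishes; pool += (2, 0, 2, 3) = (7, 4, 9, 13)
  P3 needs (1, 4, 2, 10) <= (7, 4, 9, 13) -> finishes; pool += (0, 1, 0, 1) = (7, 5, 9, 14)


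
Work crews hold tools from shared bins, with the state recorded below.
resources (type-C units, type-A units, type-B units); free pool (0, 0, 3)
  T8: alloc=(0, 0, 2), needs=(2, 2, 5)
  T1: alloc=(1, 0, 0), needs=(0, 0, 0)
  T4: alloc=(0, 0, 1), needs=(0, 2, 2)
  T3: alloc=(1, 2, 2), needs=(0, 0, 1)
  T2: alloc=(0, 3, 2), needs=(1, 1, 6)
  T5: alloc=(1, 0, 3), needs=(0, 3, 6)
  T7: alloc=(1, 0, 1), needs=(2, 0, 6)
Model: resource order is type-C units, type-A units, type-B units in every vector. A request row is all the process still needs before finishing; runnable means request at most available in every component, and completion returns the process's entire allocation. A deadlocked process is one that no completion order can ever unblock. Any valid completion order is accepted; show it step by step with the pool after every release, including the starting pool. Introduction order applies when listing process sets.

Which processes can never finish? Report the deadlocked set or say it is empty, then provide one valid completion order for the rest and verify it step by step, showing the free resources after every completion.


Nothing here is deadlocked.
Key observation: T1 can run right away; the returned allocation unlocks the remaining processes in turn.
The rest can finish in the order T1, T3, T4, T2, T8, T5, T7. Verifying each step:
  pool = (0, 0, 3)
  T1 needs (0, 0, 0) <= (0, 0, 3) -> finishes; pool += (1, 0, 0) = (1, 0, 3)
  T3 needs (0, 0, 1) <= (1, 0, 3) -> finishes; pool += (1, 2, 2) = (2, 2, 5)
  T4 needs (0, 2, 2) <= (2, 2, 5) -> finishes; pool += (0, 0, 1) = (2, 2, 6)
  T2 needs (1, 1, 6) <= (2, 2, 6) -> finishes; pool += (0, 3, 2) = (2, 5, 8)
  T8 needs (2, 2, 5) <= (2, 5, 8) -> finishes; pool += (0, 0, 2) = (2, 5, 10)
  T5 needs (0, 3, 6) <= (2, 5, 10) -> finishes; pool += (1, 0, 3) = (3, 5, 13)
  T7 needs (2, 0, 6) <= (3, 5, 13) -> finishes; pool += (1, 0, 1) = (4, 5, 14)


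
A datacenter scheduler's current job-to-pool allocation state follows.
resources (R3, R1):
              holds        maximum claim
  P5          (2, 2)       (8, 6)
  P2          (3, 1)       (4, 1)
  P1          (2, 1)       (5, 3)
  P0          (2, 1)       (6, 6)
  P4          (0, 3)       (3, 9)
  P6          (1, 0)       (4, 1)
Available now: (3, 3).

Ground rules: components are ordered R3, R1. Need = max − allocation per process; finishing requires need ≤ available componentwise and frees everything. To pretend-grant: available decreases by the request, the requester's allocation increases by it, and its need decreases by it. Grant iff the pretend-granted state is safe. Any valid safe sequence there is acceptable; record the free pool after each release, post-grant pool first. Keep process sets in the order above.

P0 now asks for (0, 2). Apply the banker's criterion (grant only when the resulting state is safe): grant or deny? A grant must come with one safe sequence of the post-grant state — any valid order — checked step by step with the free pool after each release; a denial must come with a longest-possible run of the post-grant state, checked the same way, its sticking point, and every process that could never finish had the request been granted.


GRANT. The post-grant state is safe; one safe sequence: P2, P1, P0, P4, P5, P6.
Key observation: (3, 1) free after granting still covers P2 first, and each release covers the next.
Check on the post-grant state, step by step:
  pool = (3, 1)
  P2: need (1, 0) fits (3, 1); releases (3, 1), pool now (6, 2)
  P1: need (3, 2) fits (6, 2); releases (2, 1), pool now (8, 3)
  P0: need (4, 3) fits (8, 3); releases (2, 3), pool now (10, 6)
  P4: need (3, 6) fits (10, 6); releases (0, 3), pool now (10, 9)
  P5: need (6, 4) fits (10, 9); releases (2, 2), pool now (12, 11)
  P6: need (3, 1) fits (12, 11); releases (1, 0), pool now (13, 11)


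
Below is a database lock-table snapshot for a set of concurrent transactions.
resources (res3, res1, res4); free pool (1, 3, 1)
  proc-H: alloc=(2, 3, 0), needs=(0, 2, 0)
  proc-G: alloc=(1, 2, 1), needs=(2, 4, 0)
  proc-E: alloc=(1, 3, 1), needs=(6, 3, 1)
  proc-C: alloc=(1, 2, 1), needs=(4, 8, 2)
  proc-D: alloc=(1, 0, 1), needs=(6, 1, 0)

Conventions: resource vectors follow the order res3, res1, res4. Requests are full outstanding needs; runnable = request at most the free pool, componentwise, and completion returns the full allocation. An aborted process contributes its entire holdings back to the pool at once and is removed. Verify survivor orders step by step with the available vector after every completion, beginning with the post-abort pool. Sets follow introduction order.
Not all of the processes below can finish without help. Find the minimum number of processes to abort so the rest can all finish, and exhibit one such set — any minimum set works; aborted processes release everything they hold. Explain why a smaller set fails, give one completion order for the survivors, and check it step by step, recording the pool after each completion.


Minimum abort set: proc-E.
Key observation: no ordering could ever have run proc-D before the abort of proc-E; with (1, 3, 1) back in the pool it fits at step 4.
Minimality: the empty abort set fails — the state is deadlocked as it stands.
One survivor order: proc-H, proc-C, proc-G, proc-D. Step-by-step check (post-abort pool first):
  pool = (2, 6, 2)
  proc-H: need (0, 2, 0) fits (2, 6, 2); releases (2, 3, 0), pool now (4, 9, 2)
  proc-C: need (4, 8, 2) fits (4, 9, 2); releases (1, 2, 1), pool now (5, 11, 3)
  proc-G: need (2, 4, 0) fits (5, 11, 3); releases (1, 2, 1), pool now (6, 13, 4)
  proc-D: need (6, 1, 0) fits (6, 13, 4); releases (1, 0, 1), pool now (7, 13, 5)


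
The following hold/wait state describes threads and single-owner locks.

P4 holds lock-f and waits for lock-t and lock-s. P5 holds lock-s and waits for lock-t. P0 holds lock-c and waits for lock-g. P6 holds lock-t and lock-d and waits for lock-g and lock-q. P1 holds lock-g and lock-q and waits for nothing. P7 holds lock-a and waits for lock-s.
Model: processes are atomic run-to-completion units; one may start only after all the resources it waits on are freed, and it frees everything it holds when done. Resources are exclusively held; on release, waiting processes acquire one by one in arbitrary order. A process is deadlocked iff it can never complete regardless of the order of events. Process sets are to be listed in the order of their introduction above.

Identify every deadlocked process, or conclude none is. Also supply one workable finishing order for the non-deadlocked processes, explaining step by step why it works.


Nothing here is deadlocked.
Key observation: there is no circular wait here — follow any chain and it reaches a process that is free to run now.
One completion order for the rest: P1, P6, P5, P0, P7, P4.
Check, step by step:
  run P1 (it waits on nothing); releases lock-g and lock-q
  P6: everything it awaited (lock-g and lock-q) is free; runs, freeing lock-t and lock-d
  P5: everything it awaited (lock-t) is free; runs, freeing lock-s
  P0: everything it awaited (lock-g) is free; runs, freeing lock-c
  P7: everything it awaited (lock-s) is free; runs, freeing lock-a
  P4: everything it awaited (lock-t and lock-s) is free; runs, freeing lock-f


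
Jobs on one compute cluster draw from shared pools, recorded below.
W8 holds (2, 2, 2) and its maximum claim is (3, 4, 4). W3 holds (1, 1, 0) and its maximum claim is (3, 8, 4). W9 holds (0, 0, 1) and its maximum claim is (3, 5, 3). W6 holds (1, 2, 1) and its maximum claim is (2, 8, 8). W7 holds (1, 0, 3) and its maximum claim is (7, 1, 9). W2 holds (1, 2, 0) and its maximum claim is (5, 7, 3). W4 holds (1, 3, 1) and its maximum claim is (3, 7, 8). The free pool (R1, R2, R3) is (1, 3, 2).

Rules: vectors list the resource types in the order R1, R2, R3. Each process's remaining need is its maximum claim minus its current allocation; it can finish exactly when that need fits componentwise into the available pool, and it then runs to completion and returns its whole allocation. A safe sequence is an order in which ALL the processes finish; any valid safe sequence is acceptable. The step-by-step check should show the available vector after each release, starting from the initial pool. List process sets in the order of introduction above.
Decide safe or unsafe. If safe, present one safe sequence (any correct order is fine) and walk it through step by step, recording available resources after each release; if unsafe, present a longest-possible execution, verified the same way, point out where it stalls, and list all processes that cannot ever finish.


UNSAFE — no complete ordering exists.
Key observation: after W8, W9 the pool peaks at (3, 5, 5), and each blocked process is short somewhere: W3 on R2; W6 on R2, R3; W7 on R1, R3; W2 on R1; W4 on R3.
A maximal execution: W8, W9 — then nothing else fits. Check, step by step:
  pool = (1, 3, 2)
  run W8 (needs (1, 2, 2), free (1, 3, 2)); after release of (2, 2, 2) the pool is (3, 5, 4)
  run W9 (needs (3, 5, 2), free (3, 5, 4)); after release of (0, 0, 1) the pool is (3, 5, 5)
  W3 cannot run: need (2, 7, 4) vs free (3, 5, 5) (insufficient R2)
  W6 cannot run: need (1, 6, 7) vs free (3, 5, 5) (insufficient R2 and R3)
  W7 cannot run: need (6, 1, 6) vs free (3, 5, 5) (insufficient R1 and R3)
  W2 cannot run: need (4, 5, 3) vs free (3, 5, 5) (insufficient R1)
  W4 cannot run: need (2, 4, 7) vs free (3, 5, 5) (insufficient R3)
Permanently blocked: W3, W6, W7, W2 and W4.


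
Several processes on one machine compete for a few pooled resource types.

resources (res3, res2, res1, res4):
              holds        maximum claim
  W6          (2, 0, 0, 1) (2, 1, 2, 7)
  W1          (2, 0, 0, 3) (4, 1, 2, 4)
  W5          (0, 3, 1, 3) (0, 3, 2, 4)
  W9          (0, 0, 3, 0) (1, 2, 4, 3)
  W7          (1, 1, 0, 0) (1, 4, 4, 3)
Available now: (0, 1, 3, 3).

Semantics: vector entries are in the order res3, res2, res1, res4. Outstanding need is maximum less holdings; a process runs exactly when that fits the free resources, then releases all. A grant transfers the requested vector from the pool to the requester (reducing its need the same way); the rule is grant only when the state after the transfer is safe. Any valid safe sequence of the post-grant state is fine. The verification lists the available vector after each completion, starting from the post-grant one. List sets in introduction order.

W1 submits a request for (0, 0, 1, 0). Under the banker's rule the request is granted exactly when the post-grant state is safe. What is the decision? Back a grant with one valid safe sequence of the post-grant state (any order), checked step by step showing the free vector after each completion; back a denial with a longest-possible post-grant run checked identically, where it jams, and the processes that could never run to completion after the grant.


GRANT: granting preserves safety; a valid post-grant sequence is W5, W6, W1, W9, W7.
Key observation: with (0, 1, 2, 3) left after the transfer, W5 can run at once — the state stays safe.
Check on the post-grant state, step by step:
  pool = (0, 1, 2, 3)
  W5: need (0, 0, 1, 1) fits (0, 1, 2, 3); releases (0, 3, 1, 3), pool now (0, 4, 3, 6)
  W6: need (0, 1, 2, 6) fits (0, 4, 3, 6); releases (2, 0, 0, 1), pool now (2, 4, 3, 7)
  W1: need (2, 1, 1, 1) fits (2, 4, 3, 7); releases (2, 0, 1, 3), pool now (4, 4, 4, 10)
  W9: need (1, 2, 1, 3) fits (4, 4, 4, 10); releases (0, 0, 3, 0), pool now (4, 4, 7, 10)
  W7: need (0, 3, 4, 3) fits (4, 4, 7, 10); releases (1, 1, 0, 0), pool now (5, 5, 7, 10)


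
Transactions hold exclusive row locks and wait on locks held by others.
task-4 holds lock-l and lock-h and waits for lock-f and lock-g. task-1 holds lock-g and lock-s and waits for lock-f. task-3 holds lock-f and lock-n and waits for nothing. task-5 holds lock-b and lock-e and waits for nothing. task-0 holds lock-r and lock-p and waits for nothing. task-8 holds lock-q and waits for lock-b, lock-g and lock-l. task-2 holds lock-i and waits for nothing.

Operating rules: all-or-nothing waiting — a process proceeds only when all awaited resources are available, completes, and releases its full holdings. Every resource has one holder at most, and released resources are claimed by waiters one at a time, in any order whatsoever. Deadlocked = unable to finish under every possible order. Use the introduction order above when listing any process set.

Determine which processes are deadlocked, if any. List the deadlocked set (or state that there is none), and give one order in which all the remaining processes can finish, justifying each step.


No process is deadlocked.
Key observation: the wait graph is acyclic; completion cascades from the unblocked processes through everyone else.
A valid finishing order for the others: task-3, task-2, task-0, task-5, task-1, task-4, task-8.
Check, step by step:
  run task-3 (it waits on nothing); releases lock-f and lock-n
  run task-2 (it waits on nothing); releases lock-i
  run task-0 (it waits on nothing); releases lock-r and lock-p
  run task-5 (it waits on nothing); releases lock-b and lock-e
  task-1: everything it awaited (lock-f) is free; runs, freeing lock-g and lock-s
  task-4: everything it awaited (lock-f and lock-g) is free; runs, freeing lock-l and lock-h
  task-8: everything it awaited (lock-b, lock-g and lock-l) is free; runs, freeing lock-q


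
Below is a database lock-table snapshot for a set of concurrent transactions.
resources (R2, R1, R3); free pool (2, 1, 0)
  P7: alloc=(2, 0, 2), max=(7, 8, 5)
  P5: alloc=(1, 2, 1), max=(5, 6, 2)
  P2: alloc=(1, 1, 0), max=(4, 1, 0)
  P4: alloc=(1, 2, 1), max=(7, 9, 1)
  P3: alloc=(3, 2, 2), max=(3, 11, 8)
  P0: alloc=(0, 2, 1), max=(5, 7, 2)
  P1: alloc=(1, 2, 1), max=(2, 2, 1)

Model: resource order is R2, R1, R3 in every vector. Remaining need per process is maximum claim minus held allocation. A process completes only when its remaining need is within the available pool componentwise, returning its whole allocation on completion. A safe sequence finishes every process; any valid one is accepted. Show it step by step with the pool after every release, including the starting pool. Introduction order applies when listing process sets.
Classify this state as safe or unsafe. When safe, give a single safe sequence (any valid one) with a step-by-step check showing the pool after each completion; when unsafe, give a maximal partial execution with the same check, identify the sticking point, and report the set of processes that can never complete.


SAFE — a valid safe sequence is P1, P2, P5, P0, P7, P4, P3.
Key observation: P2 is the earliest step where a requested resource binds exactly: need (3, 0, 0), pool (3, 3, 1) at its turn.
Verifying each step:
  pool = (2, 1, 0)
  run P1 (needs (1, 0, 0), free (2, 1, 0)); after release of (1, 2, 1) the pool is (3, 3, 1)
  run P2 (needs (3, 0, 0), free (3, 3, 1)); after release of (1, 1, 0) the pool is (4, 4, 1)
  run P5 (needs (4, 4, 1), free (4, 4, 1)); after release of (1, 2, 1) the pool is (5, 6, 2)
  run P0 (needs (5, 5, 1), free (5, 6, 2)); after release of (0, 2, 1) the pool is (5, 8, 3)
  run P7 (needs (5, 8, 3), free (5, 8, 3)); after release of (2, 0, 2) the pool is (7, 8, 5)
  run P4 (needs (6, 7, 0), free (7, 8, 5)); after release of (1, 2, 1) the pool is (8, 10, 6)
  run P3 (needs (0, 9, 6), free (8, 10, 6)); after release of (3, 2, 2) the pool is (11, 12, 8)


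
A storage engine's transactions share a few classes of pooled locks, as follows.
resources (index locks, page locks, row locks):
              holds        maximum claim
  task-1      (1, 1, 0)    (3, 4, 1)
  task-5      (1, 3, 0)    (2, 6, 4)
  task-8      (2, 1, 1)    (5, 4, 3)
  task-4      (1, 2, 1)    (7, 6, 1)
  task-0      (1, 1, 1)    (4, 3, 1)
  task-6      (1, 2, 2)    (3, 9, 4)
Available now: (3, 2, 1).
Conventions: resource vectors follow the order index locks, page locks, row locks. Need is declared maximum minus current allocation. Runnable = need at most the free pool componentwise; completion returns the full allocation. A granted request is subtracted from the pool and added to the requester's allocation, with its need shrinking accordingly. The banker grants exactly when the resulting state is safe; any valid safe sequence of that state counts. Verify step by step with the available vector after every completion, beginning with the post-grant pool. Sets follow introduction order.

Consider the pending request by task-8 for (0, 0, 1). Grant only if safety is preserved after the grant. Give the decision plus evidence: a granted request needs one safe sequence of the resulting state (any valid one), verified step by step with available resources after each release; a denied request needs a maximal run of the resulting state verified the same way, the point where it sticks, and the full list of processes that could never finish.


GRANT: granting preserves safety; a valid post-grant sequence is task-0, task-1, task-8, task-4, task-5, task-6.
Key observation: with (3, 2, 0) left after the transfer, task-0 can run at once — the state stays safe.
Step-by-step check of the post-grant state:
  pool = (3, 2, 0)
  task-0: need (3, 2, 0) fits (3, 2, 0); releases (1, 1, 1), pool now (4, 3, 1)
  task-1: need (2, 3, 1) fits (4, 3, 1); releases (1, 1, 0), pool now (5, 4, 1)
  task-8: need (3, 3, 1) fits (5, 4, 1); releases (2, 1, 2), pool now (7, 5, 3)
  task-4: need (6, 4, 0) fits (7, 5, 3); releases (1, 2, 1), pool now (8, 7, 4)
  task-5: need (1, 3, 4) fits (8, 7, 4); releases (1, 3, 0), pool now (9, 10, 4)
  task-6: need (2, 7, 2) fits (9, 10, 4); releases (1, 2, 2), pool now (10, 12, 6)
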